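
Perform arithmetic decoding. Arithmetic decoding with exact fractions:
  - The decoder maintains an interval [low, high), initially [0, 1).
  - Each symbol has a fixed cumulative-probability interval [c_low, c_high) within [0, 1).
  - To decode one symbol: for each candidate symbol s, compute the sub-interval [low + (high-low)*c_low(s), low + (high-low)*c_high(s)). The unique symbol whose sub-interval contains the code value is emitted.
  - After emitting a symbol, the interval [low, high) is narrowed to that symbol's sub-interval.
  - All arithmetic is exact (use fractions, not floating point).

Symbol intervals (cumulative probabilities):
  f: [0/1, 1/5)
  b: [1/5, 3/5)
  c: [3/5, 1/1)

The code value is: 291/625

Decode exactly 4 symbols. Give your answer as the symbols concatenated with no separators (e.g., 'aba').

Step 1: interval [0/1, 1/1), width = 1/1 - 0/1 = 1/1
  'f': [0/1 + 1/1*0/1, 0/1 + 1/1*1/5) = [0/1, 1/5)
  'b': [0/1 + 1/1*1/5, 0/1 + 1/1*3/5) = [1/5, 3/5) <- contains code 291/625
  'c': [0/1 + 1/1*3/5, 0/1 + 1/1*1/1) = [3/5, 1/1)
  emit 'b', narrow to [1/5, 3/5)
Step 2: interval [1/5, 3/5), width = 3/5 - 1/5 = 2/5
  'f': [1/5 + 2/5*0/1, 1/5 + 2/5*1/5) = [1/5, 7/25)
  'b': [1/5 + 2/5*1/5, 1/5 + 2/5*3/5) = [7/25, 11/25)
  'c': [1/5 + 2/5*3/5, 1/5 + 2/5*1/1) = [11/25, 3/5) <- contains code 291/625
  emit 'c', narrow to [11/25, 3/5)
Step 3: interval [11/25, 3/5), width = 3/5 - 11/25 = 4/25
  'f': [11/25 + 4/25*0/1, 11/25 + 4/25*1/5) = [11/25, 59/125) <- contains code 291/625
  'b': [11/25 + 4/25*1/5, 11/25 + 4/25*3/5) = [59/125, 67/125)
  'c': [11/25 + 4/25*3/5, 11/25 + 4/25*1/1) = [67/125, 3/5)
  emit 'f', narrow to [11/25, 59/125)
Step 4: interval [11/25, 59/125), width = 59/125 - 11/25 = 4/125
  'f': [11/25 + 4/125*0/1, 11/25 + 4/125*1/5) = [11/25, 279/625)
  'b': [11/25 + 4/125*1/5, 11/25 + 4/125*3/5) = [279/625, 287/625)
  'c': [11/25 + 4/125*3/5, 11/25 + 4/125*1/1) = [287/625, 59/125) <- contains code 291/625
  emit 'c', narrow to [287/625, 59/125)

Answer: bcfc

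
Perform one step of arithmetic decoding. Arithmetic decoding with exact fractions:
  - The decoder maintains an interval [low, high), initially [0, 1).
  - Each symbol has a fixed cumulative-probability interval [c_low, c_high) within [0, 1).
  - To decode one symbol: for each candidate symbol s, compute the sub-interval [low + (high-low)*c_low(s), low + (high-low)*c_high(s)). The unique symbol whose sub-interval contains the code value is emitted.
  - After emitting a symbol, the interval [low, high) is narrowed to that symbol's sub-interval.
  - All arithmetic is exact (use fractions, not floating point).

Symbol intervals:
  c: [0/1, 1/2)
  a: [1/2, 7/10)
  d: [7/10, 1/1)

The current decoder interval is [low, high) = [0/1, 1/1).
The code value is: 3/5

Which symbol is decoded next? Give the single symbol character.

Answer: a

Derivation:
Interval width = high − low = 1/1 − 0/1 = 1/1
Scaled code = (code − low) / width = (3/5 − 0/1) / 1/1 = 3/5
  c: [0/1, 1/2) 
  a: [1/2, 7/10) ← scaled code falls here ✓
  d: [7/10, 1/1) 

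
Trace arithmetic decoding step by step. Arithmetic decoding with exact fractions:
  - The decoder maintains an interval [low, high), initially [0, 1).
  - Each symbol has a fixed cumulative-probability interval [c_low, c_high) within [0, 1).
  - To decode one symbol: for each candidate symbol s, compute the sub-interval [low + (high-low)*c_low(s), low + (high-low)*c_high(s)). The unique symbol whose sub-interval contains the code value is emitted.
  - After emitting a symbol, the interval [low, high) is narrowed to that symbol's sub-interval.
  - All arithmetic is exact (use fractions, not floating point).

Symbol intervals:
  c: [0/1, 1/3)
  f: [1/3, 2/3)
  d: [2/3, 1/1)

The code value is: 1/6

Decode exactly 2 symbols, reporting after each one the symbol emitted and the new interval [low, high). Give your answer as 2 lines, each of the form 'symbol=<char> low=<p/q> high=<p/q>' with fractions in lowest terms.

Answer: symbol=c low=0/1 high=1/3
symbol=f low=1/9 high=2/9

Derivation:
Step 1: interval [0/1, 1/1), width = 1/1 - 0/1 = 1/1
  'c': [0/1 + 1/1*0/1, 0/1 + 1/1*1/3) = [0/1, 1/3) <- contains code 1/6
  'f': [0/1 + 1/1*1/3, 0/1 + 1/1*2/3) = [1/3, 2/3)
  'd': [0/1 + 1/1*2/3, 0/1 + 1/1*1/1) = [2/3, 1/1)
  emit 'c', narrow to [0/1, 1/3)
Step 2: interval [0/1, 1/3), width = 1/3 - 0/1 = 1/3
  'c': [0/1 + 1/3*0/1, 0/1 + 1/3*1/3) = [0/1, 1/9)
  'f': [0/1 + 1/3*1/3, 0/1 + 1/3*2/3) = [1/9, 2/9) <- contains code 1/6
  'd': [0/1 + 1/3*2/3, 0/1 + 1/3*1/1) = [2/9, 1/3)
  emit 'f', narrow to [1/9, 2/9)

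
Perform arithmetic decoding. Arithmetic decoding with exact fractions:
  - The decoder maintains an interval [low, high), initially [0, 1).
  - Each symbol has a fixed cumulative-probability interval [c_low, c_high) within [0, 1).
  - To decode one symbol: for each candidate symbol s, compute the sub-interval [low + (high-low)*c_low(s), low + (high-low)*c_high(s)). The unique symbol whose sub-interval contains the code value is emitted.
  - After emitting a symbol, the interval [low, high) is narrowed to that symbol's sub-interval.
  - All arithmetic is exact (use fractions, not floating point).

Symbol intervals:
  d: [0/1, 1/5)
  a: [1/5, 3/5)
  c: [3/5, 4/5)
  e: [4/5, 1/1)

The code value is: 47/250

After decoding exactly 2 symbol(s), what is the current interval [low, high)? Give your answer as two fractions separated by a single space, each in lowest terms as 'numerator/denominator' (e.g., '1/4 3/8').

Answer: 4/25 1/5

Derivation:
Step 1: interval [0/1, 1/1), width = 1/1 - 0/1 = 1/1
  'd': [0/1 + 1/1*0/1, 0/1 + 1/1*1/5) = [0/1, 1/5) <- contains code 47/250
  'a': [0/1 + 1/1*1/5, 0/1 + 1/1*3/5) = [1/5, 3/5)
  'c': [0/1 + 1/1*3/5, 0/1 + 1/1*4/5) = [3/5, 4/5)
  'e': [0/1 + 1/1*4/5, 0/1 + 1/1*1/1) = [4/5, 1/1)
  emit 'd', narrow to [0/1, 1/5)
Step 2: interval [0/1, 1/5), width = 1/5 - 0/1 = 1/5
  'd': [0/1 + 1/5*0/1, 0/1 + 1/5*1/5) = [0/1, 1/25)
  'a': [0/1 + 1/5*1/5, 0/1 + 1/5*3/5) = [1/25, 3/25)
  'c': [0/1 + 1/5*3/5, 0/1 + 1/5*4/5) = [3/25, 4/25)
  'e': [0/1 + 1/5*4/5, 0/1 + 1/5*1/1) = [4/25, 1/5) <- contains code 47/250
  emit 'e', narrow to [4/25, 1/5)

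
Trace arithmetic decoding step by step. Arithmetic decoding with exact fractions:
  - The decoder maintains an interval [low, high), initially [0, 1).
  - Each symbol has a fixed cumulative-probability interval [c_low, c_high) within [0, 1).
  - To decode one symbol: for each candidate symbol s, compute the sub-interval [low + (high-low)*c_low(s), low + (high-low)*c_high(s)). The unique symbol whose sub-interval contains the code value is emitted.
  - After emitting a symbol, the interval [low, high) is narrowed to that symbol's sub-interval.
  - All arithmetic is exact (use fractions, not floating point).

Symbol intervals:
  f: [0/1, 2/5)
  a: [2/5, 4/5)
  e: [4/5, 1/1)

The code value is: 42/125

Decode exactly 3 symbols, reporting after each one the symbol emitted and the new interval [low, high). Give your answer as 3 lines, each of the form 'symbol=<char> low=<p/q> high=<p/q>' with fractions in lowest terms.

Answer: symbol=f low=0/1 high=2/5
symbol=e low=8/25 high=2/5
symbol=f low=8/25 high=44/125

Derivation:
Step 1: interval [0/1, 1/1), width = 1/1 - 0/1 = 1/1
  'f': [0/1 + 1/1*0/1, 0/1 + 1/1*2/5) = [0/1, 2/5) <- contains code 42/125
  'a': [0/1 + 1/1*2/5, 0/1 + 1/1*4/5) = [2/5, 4/5)
  'e': [0/1 + 1/1*4/5, 0/1 + 1/1*1/1) = [4/5, 1/1)
  emit 'f', narrow to [0/1, 2/5)
Step 2: interval [0/1, 2/5), width = 2/5 - 0/1 = 2/5
  'f': [0/1 + 2/5*0/1, 0/1 + 2/5*2/5) = [0/1, 4/25)
  'a': [0/1 + 2/5*2/5, 0/1 + 2/5*4/5) = [4/25, 8/25)
  'e': [0/1 + 2/5*4/5, 0/1 + 2/5*1/1) = [8/25, 2/5) <- contains code 42/125
  emit 'e', narrow to [8/25, 2/5)
Step 3: interval [8/25, 2/5), width = 2/5 - 8/25 = 2/25
  'f': [8/25 + 2/25*0/1, 8/25 + 2/25*2/5) = [8/25, 44/125) <- contains code 42/125
  'a': [8/25 + 2/25*2/5, 8/25 + 2/25*4/5) = [44/125, 48/125)
  'e': [8/25 + 2/25*4/5, 8/25 + 2/25*1/1) = [48/125, 2/5)
  emit 'f', narrow to [8/25, 44/125)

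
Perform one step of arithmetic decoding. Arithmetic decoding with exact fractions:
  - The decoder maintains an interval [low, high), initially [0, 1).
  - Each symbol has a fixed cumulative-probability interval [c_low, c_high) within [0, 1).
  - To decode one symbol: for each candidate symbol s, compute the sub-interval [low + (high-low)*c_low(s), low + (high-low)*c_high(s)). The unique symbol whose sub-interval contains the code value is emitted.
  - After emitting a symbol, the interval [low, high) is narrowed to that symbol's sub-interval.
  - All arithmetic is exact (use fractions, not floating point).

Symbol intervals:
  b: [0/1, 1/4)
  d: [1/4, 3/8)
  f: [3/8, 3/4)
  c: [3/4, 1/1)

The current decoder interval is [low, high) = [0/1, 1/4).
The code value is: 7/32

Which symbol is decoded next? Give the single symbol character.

Answer: c

Derivation:
Interval width = high − low = 1/4 − 0/1 = 1/4
Scaled code = (code − low) / width = (7/32 − 0/1) / 1/4 = 7/8
  b: [0/1, 1/4) 
  d: [1/4, 3/8) 
  f: [3/8, 3/4) 
  c: [3/4, 1/1) ← scaled code falls here ✓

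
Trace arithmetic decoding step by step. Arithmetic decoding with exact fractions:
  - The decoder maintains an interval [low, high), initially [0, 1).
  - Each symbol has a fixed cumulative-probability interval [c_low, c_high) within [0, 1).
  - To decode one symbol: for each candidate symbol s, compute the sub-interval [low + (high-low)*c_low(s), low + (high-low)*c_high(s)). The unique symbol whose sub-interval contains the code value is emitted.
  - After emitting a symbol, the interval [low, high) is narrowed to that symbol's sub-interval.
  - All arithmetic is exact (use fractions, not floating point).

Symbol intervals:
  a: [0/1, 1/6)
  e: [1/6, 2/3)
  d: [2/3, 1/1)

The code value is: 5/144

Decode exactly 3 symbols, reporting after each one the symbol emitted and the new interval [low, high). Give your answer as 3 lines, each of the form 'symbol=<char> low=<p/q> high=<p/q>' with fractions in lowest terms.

Answer: symbol=a low=0/1 high=1/6
symbol=e low=1/36 high=1/9
symbol=a low=1/36 high=1/24

Derivation:
Step 1: interval [0/1, 1/1), width = 1/1 - 0/1 = 1/1
  'a': [0/1 + 1/1*0/1, 0/1 + 1/1*1/6) = [0/1, 1/6) <- contains code 5/144
  'e': [0/1 + 1/1*1/6, 0/1 + 1/1*2/3) = [1/6, 2/3)
  'd': [0/1 + 1/1*2/3, 0/1 + 1/1*1/1) = [2/3, 1/1)
  emit 'a', narrow to [0/1, 1/6)
Step 2: interval [0/1, 1/6), width = 1/6 - 0/1 = 1/6
  'a': [0/1 + 1/6*0/1, 0/1 + 1/6*1/6) = [0/1, 1/36)
  'e': [0/1 + 1/6*1/6, 0/1 + 1/6*2/3) = [1/36, 1/9) <- contains code 5/144
  'd': [0/1 + 1/6*2/3, 0/1 + 1/6*1/1) = [1/9, 1/6)
  emit 'e', narrow to [1/36, 1/9)
Step 3: interval [1/36, 1/9), width = 1/9 - 1/36 = 1/12
  'a': [1/36 + 1/12*0/1, 1/36 + 1/12*1/6) = [1/36, 1/24) <- contains code 5/144
  'e': [1/36 + 1/12*1/6, 1/36 + 1/12*2/3) = [1/24, 1/12)
  'd': [1/36 + 1/12*2/3, 1/36 + 1/12*1/1) = [1/12, 1/9)
  emit 'a', narrow to [1/36, 1/24)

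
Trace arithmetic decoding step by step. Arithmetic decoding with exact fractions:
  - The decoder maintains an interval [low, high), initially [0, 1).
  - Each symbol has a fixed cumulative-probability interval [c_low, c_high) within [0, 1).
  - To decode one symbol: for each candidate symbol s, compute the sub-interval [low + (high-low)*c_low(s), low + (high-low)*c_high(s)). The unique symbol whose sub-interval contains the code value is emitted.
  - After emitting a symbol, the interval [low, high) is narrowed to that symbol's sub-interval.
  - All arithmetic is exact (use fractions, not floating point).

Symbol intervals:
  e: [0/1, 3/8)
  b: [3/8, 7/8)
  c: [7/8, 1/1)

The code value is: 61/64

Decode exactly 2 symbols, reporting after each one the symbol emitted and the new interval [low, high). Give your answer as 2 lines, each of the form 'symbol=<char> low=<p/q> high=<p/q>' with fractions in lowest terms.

Step 1: interval [0/1, 1/1), width = 1/1 - 0/1 = 1/1
  'e': [0/1 + 1/1*0/1, 0/1 + 1/1*3/8) = [0/1, 3/8)
  'b': [0/1 + 1/1*3/8, 0/1 + 1/1*7/8) = [3/8, 7/8)
  'c': [0/1 + 1/1*7/8, 0/1 + 1/1*1/1) = [7/8, 1/1) <- contains code 61/64
  emit 'c', narrow to [7/8, 1/1)
Step 2: interval [7/8, 1/1), width = 1/1 - 7/8 = 1/8
  'e': [7/8 + 1/8*0/1, 7/8 + 1/8*3/8) = [7/8, 59/64)
  'b': [7/8 + 1/8*3/8, 7/8 + 1/8*7/8) = [59/64, 63/64) <- contains code 61/64
  'c': [7/8 + 1/8*7/8, 7/8 + 1/8*1/1) = [63/64, 1/1)
  emit 'b', narrow to [59/64, 63/64)

Answer: symbol=c low=7/8 high=1/1
symbol=b low=59/64 high=63/64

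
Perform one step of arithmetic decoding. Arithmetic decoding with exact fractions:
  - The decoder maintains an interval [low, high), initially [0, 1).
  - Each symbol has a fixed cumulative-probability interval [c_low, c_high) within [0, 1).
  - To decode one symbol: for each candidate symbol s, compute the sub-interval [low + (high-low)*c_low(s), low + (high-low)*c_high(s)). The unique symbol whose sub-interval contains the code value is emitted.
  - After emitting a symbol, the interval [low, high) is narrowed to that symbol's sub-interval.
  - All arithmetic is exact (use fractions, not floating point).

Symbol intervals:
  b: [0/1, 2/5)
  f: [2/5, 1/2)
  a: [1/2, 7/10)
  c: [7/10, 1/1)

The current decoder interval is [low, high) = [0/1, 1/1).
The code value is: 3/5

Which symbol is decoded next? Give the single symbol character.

Interval width = high − low = 1/1 − 0/1 = 1/1
Scaled code = (code − low) / width = (3/5 − 0/1) / 1/1 = 3/5
  b: [0/1, 2/5) 
  f: [2/5, 1/2) 
  a: [1/2, 7/10) ← scaled code falls here ✓
  c: [7/10, 1/1) 

Answer: a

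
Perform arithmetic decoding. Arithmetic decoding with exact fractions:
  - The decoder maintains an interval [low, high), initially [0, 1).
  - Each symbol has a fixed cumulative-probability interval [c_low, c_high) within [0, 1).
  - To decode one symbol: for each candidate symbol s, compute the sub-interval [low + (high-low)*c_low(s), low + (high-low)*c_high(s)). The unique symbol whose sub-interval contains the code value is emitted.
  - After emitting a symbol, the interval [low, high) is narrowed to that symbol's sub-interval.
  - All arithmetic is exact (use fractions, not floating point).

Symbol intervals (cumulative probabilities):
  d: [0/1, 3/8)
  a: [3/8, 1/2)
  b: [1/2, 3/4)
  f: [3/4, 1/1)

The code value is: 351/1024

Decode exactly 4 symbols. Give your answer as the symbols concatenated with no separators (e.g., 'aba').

Step 1: interval [0/1, 1/1), width = 1/1 - 0/1 = 1/1
  'd': [0/1 + 1/1*0/1, 0/1 + 1/1*3/8) = [0/1, 3/8) <- contains code 351/1024
  'a': [0/1 + 1/1*3/8, 0/1 + 1/1*1/2) = [3/8, 1/2)
  'b': [0/1 + 1/1*1/2, 0/1 + 1/1*3/4) = [1/2, 3/4)
  'f': [0/1 + 1/1*3/4, 0/1 + 1/1*1/1) = [3/4, 1/1)
  emit 'd', narrow to [0/1, 3/8)
Step 2: interval [0/1, 3/8), width = 3/8 - 0/1 = 3/8
  'd': [0/1 + 3/8*0/1, 0/1 + 3/8*3/8) = [0/1, 9/64)
  'a': [0/1 + 3/8*3/8, 0/1 + 3/8*1/2) = [9/64, 3/16)
  'b': [0/1 + 3/8*1/2, 0/1 + 3/8*3/4) = [3/16, 9/32)
  'f': [0/1 + 3/8*3/4, 0/1 + 3/8*1/1) = [9/32, 3/8) <- contains code 351/1024
  emit 'f', narrow to [9/32, 3/8)
Step 3: interval [9/32, 3/8), width = 3/8 - 9/32 = 3/32
  'd': [9/32 + 3/32*0/1, 9/32 + 3/32*3/8) = [9/32, 81/256)
  'a': [9/32 + 3/32*3/8, 9/32 + 3/32*1/2) = [81/256, 21/64)
  'b': [9/32 + 3/32*1/2, 9/32 + 3/32*3/4) = [21/64, 45/128) <- contains code 351/1024
  'f': [9/32 + 3/32*3/4, 9/32 + 3/32*1/1) = [45/128, 3/8)
  emit 'b', narrow to [21/64, 45/128)
Step 4: interval [21/64, 45/128), width = 45/128 - 21/64 = 3/128
  'd': [21/64 + 3/128*0/1, 21/64 + 3/128*3/8) = [21/64, 345/1024)
  'a': [21/64 + 3/128*3/8, 21/64 + 3/128*1/2) = [345/1024, 87/256)
  'b': [21/64 + 3/128*1/2, 21/64 + 3/128*3/4) = [87/256, 177/512) <- contains code 351/1024
  'f': [21/64 + 3/128*3/4, 21/64 + 3/128*1/1) = [177/512, 45/128)
  emit 'b', narrow to [87/256, 177/512)

Answer: dfbb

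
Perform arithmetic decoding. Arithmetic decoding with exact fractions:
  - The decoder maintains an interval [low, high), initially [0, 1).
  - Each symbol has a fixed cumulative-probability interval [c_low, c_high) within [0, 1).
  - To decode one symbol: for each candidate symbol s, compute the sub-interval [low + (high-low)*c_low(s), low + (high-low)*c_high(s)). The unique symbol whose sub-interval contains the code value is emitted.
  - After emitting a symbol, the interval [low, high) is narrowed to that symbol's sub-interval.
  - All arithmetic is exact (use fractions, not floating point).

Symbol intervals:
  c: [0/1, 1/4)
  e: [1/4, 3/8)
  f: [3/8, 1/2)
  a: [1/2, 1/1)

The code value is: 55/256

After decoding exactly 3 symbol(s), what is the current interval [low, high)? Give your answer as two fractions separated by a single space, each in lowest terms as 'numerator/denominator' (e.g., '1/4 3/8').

Step 1: interval [0/1, 1/1), width = 1/1 - 0/1 = 1/1
  'c': [0/1 + 1/1*0/1, 0/1 + 1/1*1/4) = [0/1, 1/4) <- contains code 55/256
  'e': [0/1 + 1/1*1/4, 0/1 + 1/1*3/8) = [1/4, 3/8)
  'f': [0/1 + 1/1*3/8, 0/1 + 1/1*1/2) = [3/8, 1/2)
  'a': [0/1 + 1/1*1/2, 0/1 + 1/1*1/1) = [1/2, 1/1)
  emit 'c', narrow to [0/1, 1/4)
Step 2: interval [0/1, 1/4), width = 1/4 - 0/1 = 1/4
  'c': [0/1 + 1/4*0/1, 0/1 + 1/4*1/4) = [0/1, 1/16)
  'e': [0/1 + 1/4*1/4, 0/1 + 1/4*3/8) = [1/16, 3/32)
  'f': [0/1 + 1/4*3/8, 0/1 + 1/4*1/2) = [3/32, 1/8)
  'a': [0/1 + 1/4*1/2, 0/1 + 1/4*1/1) = [1/8, 1/4) <- contains code 55/256
  emit 'a', narrow to [1/8, 1/4)
Step 3: interval [1/8, 1/4), width = 1/4 - 1/8 = 1/8
  'c': [1/8 + 1/8*0/1, 1/8 + 1/8*1/4) = [1/8, 5/32)
  'e': [1/8 + 1/8*1/4, 1/8 + 1/8*3/8) = [5/32, 11/64)
  'f': [1/8 + 1/8*3/8, 1/8 + 1/8*1/2) = [11/64, 3/16)
  'a': [1/8 + 1/8*1/2, 1/8 + 1/8*1/1) = [3/16, 1/4) <- contains code 55/256
  emit 'a', narrow to [3/16, 1/4)

Answer: 3/16 1/4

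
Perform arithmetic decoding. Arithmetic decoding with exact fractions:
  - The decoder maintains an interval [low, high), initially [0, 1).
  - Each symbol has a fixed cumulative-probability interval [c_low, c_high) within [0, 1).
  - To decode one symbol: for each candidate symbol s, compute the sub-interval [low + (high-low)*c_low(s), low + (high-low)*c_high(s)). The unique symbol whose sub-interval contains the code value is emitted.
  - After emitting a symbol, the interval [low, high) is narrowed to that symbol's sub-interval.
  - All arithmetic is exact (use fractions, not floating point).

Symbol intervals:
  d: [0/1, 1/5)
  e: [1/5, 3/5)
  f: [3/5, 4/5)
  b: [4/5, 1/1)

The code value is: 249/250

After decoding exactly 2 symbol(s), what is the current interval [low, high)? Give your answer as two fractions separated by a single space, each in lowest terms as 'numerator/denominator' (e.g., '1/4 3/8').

Step 1: interval [0/1, 1/1), width = 1/1 - 0/1 = 1/1
  'd': [0/1 + 1/1*0/1, 0/1 + 1/1*1/5) = [0/1, 1/5)
  'e': [0/1 + 1/1*1/5, 0/1 + 1/1*3/5) = [1/5, 3/5)
  'f': [0/1 + 1/1*3/5, 0/1 + 1/1*4/5) = [3/5, 4/5)
  'b': [0/1 + 1/1*4/5, 0/1 + 1/1*1/1) = [4/5, 1/1) <- contains code 249/250
  emit 'b', narrow to [4/5, 1/1)
Step 2: interval [4/5, 1/1), width = 1/1 - 4/5 = 1/5
  'd': [4/5 + 1/5*0/1, 4/5 + 1/5*1/5) = [4/5, 21/25)
  'e': [4/5 + 1/5*1/5, 4/5 + 1/5*3/5) = [21/25, 23/25)
  'f': [4/5 + 1/5*3/5, 4/5 + 1/5*4/5) = [23/25, 24/25)
  'b': [4/5 + 1/5*4/5, 4/5 + 1/5*1/1) = [24/25, 1/1) <- contains code 249/250
  emit 'b', narrow to [24/25, 1/1)

Answer: 24/25 1/1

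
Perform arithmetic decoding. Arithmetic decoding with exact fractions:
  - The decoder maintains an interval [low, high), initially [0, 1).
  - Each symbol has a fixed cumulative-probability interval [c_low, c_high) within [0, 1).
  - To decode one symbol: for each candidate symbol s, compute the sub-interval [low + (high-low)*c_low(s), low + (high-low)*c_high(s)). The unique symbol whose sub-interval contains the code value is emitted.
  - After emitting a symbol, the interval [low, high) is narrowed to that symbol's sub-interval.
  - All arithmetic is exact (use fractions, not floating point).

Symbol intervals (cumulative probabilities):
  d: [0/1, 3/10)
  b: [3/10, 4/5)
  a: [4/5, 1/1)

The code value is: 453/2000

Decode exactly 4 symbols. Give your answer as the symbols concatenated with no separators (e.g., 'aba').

Answer: dbab

Derivation:
Step 1: interval [0/1, 1/1), width = 1/1 - 0/1 = 1/1
  'd': [0/1 + 1/1*0/1, 0/1 + 1/1*3/10) = [0/1, 3/10) <- contains code 453/2000
  'b': [0/1 + 1/1*3/10, 0/1 + 1/1*4/5) = [3/10, 4/5)
  'a': [0/1 + 1/1*4/5, 0/1 + 1/1*1/1) = [4/5, 1/1)
  emit 'd', narrow to [0/1, 3/10)
Step 2: interval [0/1, 3/10), width = 3/10 - 0/1 = 3/10
  'd': [0/1 + 3/10*0/1, 0/1 + 3/10*3/10) = [0/1, 9/100)
  'b': [0/1 + 3/10*3/10, 0/1 + 3/10*4/5) = [9/100, 6/25) <- contains code 453/2000
  'a': [0/1 + 3/10*4/5, 0/1 + 3/10*1/1) = [6/25, 3/10)
  emit 'b', narrow to [9/100, 6/25)
Step 3: interval [9/100, 6/25), width = 6/25 - 9/100 = 3/20
  'd': [9/100 + 3/20*0/1, 9/100 + 3/20*3/10) = [9/100, 27/200)
  'b': [9/100 + 3/20*3/10, 9/100 + 3/20*4/5) = [27/200, 21/100)
  'a': [9/100 + 3/20*4/5, 9/100 + 3/20*1/1) = [21/100, 6/25) <- contains code 453/2000
  emit 'a', narrow to [21/100, 6/25)
Step 4: interval [21/100, 6/25), width = 6/25 - 21/100 = 3/100
  'd': [21/100 + 3/100*0/1, 21/100 + 3/100*3/10) = [21/100, 219/1000)
  'b': [21/100 + 3/100*3/10, 21/100 + 3/100*4/5) = [219/1000, 117/500) <- contains code 453/2000
  'a': [21/100 + 3/100*4/5, 21/100 + 3/100*1/1) = [117/500, 6/25)
  emit 'b', narrow to [219/1000, 117/500)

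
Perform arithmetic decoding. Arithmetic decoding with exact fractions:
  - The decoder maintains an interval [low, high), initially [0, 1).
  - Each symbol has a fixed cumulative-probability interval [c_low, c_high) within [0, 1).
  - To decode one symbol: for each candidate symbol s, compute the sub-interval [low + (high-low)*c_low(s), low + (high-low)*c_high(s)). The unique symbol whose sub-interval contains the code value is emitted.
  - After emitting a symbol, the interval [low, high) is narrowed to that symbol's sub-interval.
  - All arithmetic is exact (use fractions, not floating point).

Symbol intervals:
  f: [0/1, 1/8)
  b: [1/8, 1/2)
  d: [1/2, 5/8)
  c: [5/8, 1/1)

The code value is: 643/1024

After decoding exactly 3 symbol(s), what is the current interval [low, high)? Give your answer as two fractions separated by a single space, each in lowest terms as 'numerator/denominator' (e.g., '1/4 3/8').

Answer: 5/8 323/512

Derivation:
Step 1: interval [0/1, 1/1), width = 1/1 - 0/1 = 1/1
  'f': [0/1 + 1/1*0/1, 0/1 + 1/1*1/8) = [0/1, 1/8)
  'b': [0/1 + 1/1*1/8, 0/1 + 1/1*1/2) = [1/8, 1/2)
  'd': [0/1 + 1/1*1/2, 0/1 + 1/1*5/8) = [1/2, 5/8)
  'c': [0/1 + 1/1*5/8, 0/1 + 1/1*1/1) = [5/8, 1/1) <- contains code 643/1024
  emit 'c', narrow to [5/8, 1/1)
Step 2: interval [5/8, 1/1), width = 1/1 - 5/8 = 3/8
  'f': [5/8 + 3/8*0/1, 5/8 + 3/8*1/8) = [5/8, 43/64) <- contains code 643/1024
  'b': [5/8 + 3/8*1/8, 5/8 + 3/8*1/2) = [43/64, 13/16)
  'd': [5/8 + 3/8*1/2, 5/8 + 3/8*5/8) = [13/16, 55/64)
  'c': [5/8 + 3/8*5/8, 5/8 + 3/8*1/1) = [55/64, 1/1)
  emit 'f', narrow to [5/8, 43/64)
Step 3: interval [5/8, 43/64), width = 43/64 - 5/8 = 3/64
  'f': [5/8 + 3/64*0/1, 5/8 + 3/64*1/8) = [5/8, 323/512) <- contains code 643/1024
  'b': [5/8 + 3/64*1/8, 5/8 + 3/64*1/2) = [323/512, 83/128)
  'd': [5/8 + 3/64*1/2, 5/8 + 3/64*5/8) = [83/128, 335/512)
  'c': [5/8 + 3/64*5/8, 5/8 + 3/64*1/1) = [335/512, 43/64)
  emit 'f', narrow to [5/8, 323/512)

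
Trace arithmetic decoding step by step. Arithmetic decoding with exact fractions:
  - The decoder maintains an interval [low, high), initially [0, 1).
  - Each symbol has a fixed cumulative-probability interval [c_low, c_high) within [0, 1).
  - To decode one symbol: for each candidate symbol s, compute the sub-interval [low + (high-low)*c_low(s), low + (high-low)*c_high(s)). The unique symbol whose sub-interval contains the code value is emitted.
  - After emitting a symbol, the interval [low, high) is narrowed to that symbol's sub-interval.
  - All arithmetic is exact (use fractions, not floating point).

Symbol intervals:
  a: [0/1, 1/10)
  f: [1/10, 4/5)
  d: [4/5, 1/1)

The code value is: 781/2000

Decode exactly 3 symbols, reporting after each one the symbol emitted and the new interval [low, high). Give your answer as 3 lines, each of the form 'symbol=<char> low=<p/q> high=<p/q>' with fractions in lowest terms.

Step 1: interval [0/1, 1/1), width = 1/1 - 0/1 = 1/1
  'a': [0/1 + 1/1*0/1, 0/1 + 1/1*1/10) = [0/1, 1/10)
  'f': [0/1 + 1/1*1/10, 0/1 + 1/1*4/5) = [1/10, 4/5) <- contains code 781/2000
  'd': [0/1 + 1/1*4/5, 0/1 + 1/1*1/1) = [4/5, 1/1)
  emit 'f', narrow to [1/10, 4/5)
Step 2: interval [1/10, 4/5), width = 4/5 - 1/10 = 7/10
  'a': [1/10 + 7/10*0/1, 1/10 + 7/10*1/10) = [1/10, 17/100)
  'f': [1/10 + 7/10*1/10, 1/10 + 7/10*4/5) = [17/100, 33/50) <- contains code 781/2000
  'd': [1/10 + 7/10*4/5, 1/10 + 7/10*1/1) = [33/50, 4/5)
  emit 'f', narrow to [17/100, 33/50)
Step 3: interval [17/100, 33/50), width = 33/50 - 17/100 = 49/100
  'a': [17/100 + 49/100*0/1, 17/100 + 49/100*1/10) = [17/100, 219/1000)
  'f': [17/100 + 49/100*1/10, 17/100 + 49/100*4/5) = [219/1000, 281/500) <- contains code 781/2000
  'd': [17/100 + 49/100*4/5, 17/100 + 49/100*1/1) = [281/500, 33/50)
  emit 'f', narrow to [219/1000, 281/500)

Answer: symbol=f low=1/10 high=4/5
symbol=f low=17/100 high=33/50
symbol=f low=219/1000 high=281/500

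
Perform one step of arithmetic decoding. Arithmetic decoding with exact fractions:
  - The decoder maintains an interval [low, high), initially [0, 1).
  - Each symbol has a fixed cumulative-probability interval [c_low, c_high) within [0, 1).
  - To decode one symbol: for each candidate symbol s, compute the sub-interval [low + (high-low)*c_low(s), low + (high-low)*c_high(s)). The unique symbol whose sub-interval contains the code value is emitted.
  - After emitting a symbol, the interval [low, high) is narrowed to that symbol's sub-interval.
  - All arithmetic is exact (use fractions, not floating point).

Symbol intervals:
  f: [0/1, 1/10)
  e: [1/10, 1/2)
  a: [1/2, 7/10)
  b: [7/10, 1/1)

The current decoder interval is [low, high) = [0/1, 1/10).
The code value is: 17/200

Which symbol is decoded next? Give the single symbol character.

Answer: b

Derivation:
Interval width = high − low = 1/10 − 0/1 = 1/10
Scaled code = (code − low) / width = (17/200 − 0/1) / 1/10 = 17/20
  f: [0/1, 1/10) 
  e: [1/10, 1/2) 
  a: [1/2, 7/10) 
  b: [7/10, 1/1) ← scaled code falls here ✓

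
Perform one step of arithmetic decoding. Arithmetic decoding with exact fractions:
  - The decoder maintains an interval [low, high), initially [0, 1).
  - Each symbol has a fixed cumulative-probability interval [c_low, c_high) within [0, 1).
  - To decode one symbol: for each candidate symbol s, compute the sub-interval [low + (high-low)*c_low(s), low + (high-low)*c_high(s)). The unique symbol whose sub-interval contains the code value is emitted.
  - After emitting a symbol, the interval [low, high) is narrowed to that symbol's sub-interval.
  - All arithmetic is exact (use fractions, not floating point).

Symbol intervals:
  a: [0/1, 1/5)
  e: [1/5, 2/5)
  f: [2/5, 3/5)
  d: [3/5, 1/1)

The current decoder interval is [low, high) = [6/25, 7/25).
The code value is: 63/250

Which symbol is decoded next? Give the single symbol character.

Answer: e

Derivation:
Interval width = high − low = 7/25 − 6/25 = 1/25
Scaled code = (code − low) / width = (63/250 − 6/25) / 1/25 = 3/10
  a: [0/1, 1/5) 
  e: [1/5, 2/5) ← scaled code falls here ✓
  f: [2/5, 3/5) 
  d: [3/5, 1/1) 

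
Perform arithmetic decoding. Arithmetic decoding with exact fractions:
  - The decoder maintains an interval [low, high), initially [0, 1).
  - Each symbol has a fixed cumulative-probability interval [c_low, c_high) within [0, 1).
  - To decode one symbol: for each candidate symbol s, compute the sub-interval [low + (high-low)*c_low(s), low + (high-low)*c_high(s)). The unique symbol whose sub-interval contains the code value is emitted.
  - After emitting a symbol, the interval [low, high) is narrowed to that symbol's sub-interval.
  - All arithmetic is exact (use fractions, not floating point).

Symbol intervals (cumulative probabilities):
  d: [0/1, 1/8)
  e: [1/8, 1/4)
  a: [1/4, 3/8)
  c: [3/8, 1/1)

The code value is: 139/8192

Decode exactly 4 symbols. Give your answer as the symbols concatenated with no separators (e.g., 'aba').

Answer: dedc

Derivation:
Step 1: interval [0/1, 1/1), width = 1/1 - 0/1 = 1/1
  'd': [0/1 + 1/1*0/1, 0/1 + 1/1*1/8) = [0/1, 1/8) <- contains code 139/8192
  'e': [0/1 + 1/1*1/8, 0/1 + 1/1*1/4) = [1/8, 1/4)
  'a': [0/1 + 1/1*1/4, 0/1 + 1/1*3/8) = [1/4, 3/8)
  'c': [0/1 + 1/1*3/8, 0/1 + 1/1*1/1) = [3/8, 1/1)
  emit 'd', narrow to [0/1, 1/8)
Step 2: interval [0/1, 1/8), width = 1/8 - 0/1 = 1/8
  'd': [0/1 + 1/8*0/1, 0/1 + 1/8*1/8) = [0/1, 1/64)
  'e': [0/1 + 1/8*1/8, 0/1 + 1/8*1/4) = [1/64, 1/32) <- contains code 139/8192
  'a': [0/1 + 1/8*1/4, 0/1 + 1/8*3/8) = [1/32, 3/64)
  'c': [0/1 + 1/8*3/8, 0/1 + 1/8*1/1) = [3/64, 1/8)
  emit 'e', narrow to [1/64, 1/32)
Step 3: interval [1/64, 1/32), width = 1/32 - 1/64 = 1/64
  'd': [1/64 + 1/64*0/1, 1/64 + 1/64*1/8) = [1/64, 9/512) <- contains code 139/8192
  'e': [1/64 + 1/64*1/8, 1/64 + 1/64*1/4) = [9/512, 5/256)
  'a': [1/64 + 1/64*1/4, 1/64 + 1/64*3/8) = [5/256, 11/512)
  'c': [1/64 + 1/64*3/8, 1/64 + 1/64*1/1) = [11/512, 1/32)
  emit 'd', narrow to [1/64, 9/512)
Step 4: interval [1/64, 9/512), width = 9/512 - 1/64 = 1/512
  'd': [1/64 + 1/512*0/1, 1/64 + 1/512*1/8) = [1/64, 65/4096)
  'e': [1/64 + 1/512*1/8, 1/64 + 1/512*1/4) = [65/4096, 33/2048)
  'a': [1/64 + 1/512*1/4, 1/64 + 1/512*3/8) = [33/2048, 67/4096)
  'c': [1/64 + 1/512*3/8, 1/64 + 1/512*1/1) = [67/4096, 9/512) <- contains code 139/8192
  emit 'c', narrow to [67/4096, 9/512)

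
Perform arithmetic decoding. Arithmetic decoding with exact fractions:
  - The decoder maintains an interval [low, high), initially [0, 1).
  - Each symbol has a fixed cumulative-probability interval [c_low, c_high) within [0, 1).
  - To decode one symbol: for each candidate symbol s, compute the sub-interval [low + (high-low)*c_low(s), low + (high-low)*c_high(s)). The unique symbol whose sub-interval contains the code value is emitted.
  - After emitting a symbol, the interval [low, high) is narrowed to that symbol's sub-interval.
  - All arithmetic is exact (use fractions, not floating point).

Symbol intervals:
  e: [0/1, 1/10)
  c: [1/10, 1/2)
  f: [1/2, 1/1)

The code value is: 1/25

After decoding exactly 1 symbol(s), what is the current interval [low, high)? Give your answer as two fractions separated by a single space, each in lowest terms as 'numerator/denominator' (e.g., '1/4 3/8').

Step 1: interval [0/1, 1/1), width = 1/1 - 0/1 = 1/1
  'e': [0/1 + 1/1*0/1, 0/1 + 1/1*1/10) = [0/1, 1/10) <- contains code 1/25
  'c': [0/1 + 1/1*1/10, 0/1 + 1/1*1/2) = [1/10, 1/2)
  'f': [0/1 + 1/1*1/2, 0/1 + 1/1*1/1) = [1/2, 1/1)
  emit 'e', narrow to [0/1, 1/10)

Answer: 0/1 1/10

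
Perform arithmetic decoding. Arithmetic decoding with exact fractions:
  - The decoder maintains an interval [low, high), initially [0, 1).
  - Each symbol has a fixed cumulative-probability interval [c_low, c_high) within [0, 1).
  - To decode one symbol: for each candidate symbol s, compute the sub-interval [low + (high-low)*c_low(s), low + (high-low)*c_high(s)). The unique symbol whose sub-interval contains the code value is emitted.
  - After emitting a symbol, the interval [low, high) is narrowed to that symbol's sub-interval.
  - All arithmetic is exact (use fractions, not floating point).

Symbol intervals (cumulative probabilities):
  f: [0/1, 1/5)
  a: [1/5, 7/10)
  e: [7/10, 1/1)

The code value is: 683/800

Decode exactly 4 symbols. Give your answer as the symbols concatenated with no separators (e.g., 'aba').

Answer: eaae

Derivation:
Step 1: interval [0/1, 1/1), width = 1/1 - 0/1 = 1/1
  'f': [0/1 + 1/1*0/1, 0/1 + 1/1*1/5) = [0/1, 1/5)
  'a': [0/1 + 1/1*1/5, 0/1 + 1/1*7/10) = [1/5, 7/10)
  'e': [0/1 + 1/1*7/10, 0/1 + 1/1*1/1) = [7/10, 1/1) <- contains code 683/800
  emit 'e', narrow to [7/10, 1/1)
Step 2: interval [7/10, 1/1), width = 1/1 - 7/10 = 3/10
  'f': [7/10 + 3/10*0/1, 7/10 + 3/10*1/5) = [7/10, 19/25)
  'a': [7/10 + 3/10*1/5, 7/10 + 3/10*7/10) = [19/25, 91/100) <- contains code 683/800
  'e': [7/10 + 3/10*7/10, 7/10 + 3/10*1/1) = [91/100, 1/1)
  emit 'a', narrow to [19/25, 91/100)
Step 3: interval [19/25, 91/100), width = 91/100 - 19/25 = 3/20
  'f': [19/25 + 3/20*0/1, 19/25 + 3/20*1/5) = [19/25, 79/100)
  'a': [19/25 + 3/20*1/5, 19/25 + 3/20*7/10) = [79/100, 173/200) <- contains code 683/800
  'e': [19/25 + 3/20*7/10, 19/25 + 3/20*1/1) = [173/200, 91/100)
  emit 'a', narrow to [79/100, 173/200)
Step 4: interval [79/100, 173/200), width = 173/200 - 79/100 = 3/40
  'f': [79/100 + 3/40*0/1, 79/100 + 3/40*1/5) = [79/100, 161/200)
  'a': [79/100 + 3/40*1/5, 79/100 + 3/40*7/10) = [161/200, 337/400)
  'e': [79/100 + 3/40*7/10, 79/100 + 3/40*1/1) = [337/400, 173/200) <- contains code 683/800
  emit 'e', narrow to [337/400, 173/200)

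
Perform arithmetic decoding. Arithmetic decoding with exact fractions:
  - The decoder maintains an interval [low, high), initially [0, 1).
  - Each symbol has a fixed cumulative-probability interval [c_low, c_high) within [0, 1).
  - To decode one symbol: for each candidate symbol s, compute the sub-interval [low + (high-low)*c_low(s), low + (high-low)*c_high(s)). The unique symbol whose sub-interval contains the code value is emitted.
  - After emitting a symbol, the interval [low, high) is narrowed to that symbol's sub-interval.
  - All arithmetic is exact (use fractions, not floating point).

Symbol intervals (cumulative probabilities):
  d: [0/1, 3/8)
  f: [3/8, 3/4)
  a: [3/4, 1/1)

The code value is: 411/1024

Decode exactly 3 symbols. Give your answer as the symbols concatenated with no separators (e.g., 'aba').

Step 1: interval [0/1, 1/1), width = 1/1 - 0/1 = 1/1
  'd': [0/1 + 1/1*0/1, 0/1 + 1/1*3/8) = [0/1, 3/8)
  'f': [0/1 + 1/1*3/8, 0/1 + 1/1*3/4) = [3/8, 3/4) <- contains code 411/1024
  'a': [0/1 + 1/1*3/4, 0/1 + 1/1*1/1) = [3/4, 1/1)
  emit 'f', narrow to [3/8, 3/4)
Step 2: interval [3/8, 3/4), width = 3/4 - 3/8 = 3/8
  'd': [3/8 + 3/8*0/1, 3/8 + 3/8*3/8) = [3/8, 33/64) <- contains code 411/1024
  'f': [3/8 + 3/8*3/8, 3/8 + 3/8*3/4) = [33/64, 21/32)
  'a': [3/8 + 3/8*3/4, 3/8 + 3/8*1/1) = [21/32, 3/4)
  emit 'd', narrow to [3/8, 33/64)
Step 3: interval [3/8, 33/64), width = 33/64 - 3/8 = 9/64
  'd': [3/8 + 9/64*0/1, 3/8 + 9/64*3/8) = [3/8, 219/512) <- contains code 411/1024
  'f': [3/8 + 9/64*3/8, 3/8 + 9/64*3/4) = [219/512, 123/256)
  'a': [3/8 + 9/64*3/4, 3/8 + 9/64*1/1) = [123/256, 33/64)
  emit 'd', narrow to [3/8, 219/512)

Answer: fdd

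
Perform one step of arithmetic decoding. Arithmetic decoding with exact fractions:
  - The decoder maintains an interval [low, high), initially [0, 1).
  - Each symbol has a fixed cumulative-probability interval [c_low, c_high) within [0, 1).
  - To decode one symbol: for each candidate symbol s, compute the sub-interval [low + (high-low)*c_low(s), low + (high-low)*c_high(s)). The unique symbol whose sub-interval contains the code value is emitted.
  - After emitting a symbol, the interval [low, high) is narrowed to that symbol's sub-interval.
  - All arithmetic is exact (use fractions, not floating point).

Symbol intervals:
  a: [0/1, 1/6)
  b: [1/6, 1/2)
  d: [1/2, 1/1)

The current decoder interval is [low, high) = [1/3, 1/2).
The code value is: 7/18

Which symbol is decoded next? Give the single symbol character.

Answer: b

Derivation:
Interval width = high − low = 1/2 − 1/3 = 1/6
Scaled code = (code − low) / width = (7/18 − 1/3) / 1/6 = 1/3
  a: [0/1, 1/6) 
  b: [1/6, 1/2) ← scaled code falls here ✓
  d: [1/2, 1/1) 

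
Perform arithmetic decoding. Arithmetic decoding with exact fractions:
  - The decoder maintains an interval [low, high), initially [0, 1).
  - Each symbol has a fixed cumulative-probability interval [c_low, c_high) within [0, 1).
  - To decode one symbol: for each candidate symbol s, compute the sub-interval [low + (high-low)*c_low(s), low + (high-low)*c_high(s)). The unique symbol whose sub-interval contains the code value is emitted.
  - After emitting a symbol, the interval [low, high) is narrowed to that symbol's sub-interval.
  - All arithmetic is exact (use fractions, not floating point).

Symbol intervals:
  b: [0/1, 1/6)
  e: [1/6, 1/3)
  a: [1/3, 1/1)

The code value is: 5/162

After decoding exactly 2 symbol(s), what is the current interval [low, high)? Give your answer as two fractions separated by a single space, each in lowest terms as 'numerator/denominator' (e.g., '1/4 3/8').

Step 1: interval [0/1, 1/1), width = 1/1 - 0/1 = 1/1
  'b': [0/1 + 1/1*0/1, 0/1 + 1/1*1/6) = [0/1, 1/6) <- contains code 5/162
  'e': [0/1 + 1/1*1/6, 0/1 + 1/1*1/3) = [1/6, 1/3)
  'a': [0/1 + 1/1*1/3, 0/1 + 1/1*1/1) = [1/3, 1/1)
  emit 'b', narrow to [0/1, 1/6)
Step 2: interval [0/1, 1/6), width = 1/6 - 0/1 = 1/6
  'b': [0/1 + 1/6*0/1, 0/1 + 1/6*1/6) = [0/1, 1/36)
  'e': [0/1 + 1/6*1/6, 0/1 + 1/6*1/3) = [1/36, 1/18) <- contains code 5/162
  'a': [0/1 + 1/6*1/3, 0/1 + 1/6*1/1) = [1/18, 1/6)
  emit 'e', narrow to [1/36, 1/18)

Answer: 1/36 1/18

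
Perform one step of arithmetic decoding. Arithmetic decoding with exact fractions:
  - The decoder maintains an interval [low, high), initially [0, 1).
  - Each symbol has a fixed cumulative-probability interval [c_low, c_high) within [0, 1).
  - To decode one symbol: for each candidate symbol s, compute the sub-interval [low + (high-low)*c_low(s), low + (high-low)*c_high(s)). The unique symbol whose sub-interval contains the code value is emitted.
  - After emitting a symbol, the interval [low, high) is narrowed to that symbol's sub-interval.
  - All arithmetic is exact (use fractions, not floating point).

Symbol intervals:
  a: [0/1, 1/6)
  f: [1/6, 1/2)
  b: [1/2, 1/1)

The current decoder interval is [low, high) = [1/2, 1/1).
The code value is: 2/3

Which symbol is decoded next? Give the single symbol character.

Interval width = high − low = 1/1 − 1/2 = 1/2
Scaled code = (code − low) / width = (2/3 − 1/2) / 1/2 = 1/3
  a: [0/1, 1/6) 
  f: [1/6, 1/2) ← scaled code falls here ✓
  b: [1/2, 1/1) 

Answer: f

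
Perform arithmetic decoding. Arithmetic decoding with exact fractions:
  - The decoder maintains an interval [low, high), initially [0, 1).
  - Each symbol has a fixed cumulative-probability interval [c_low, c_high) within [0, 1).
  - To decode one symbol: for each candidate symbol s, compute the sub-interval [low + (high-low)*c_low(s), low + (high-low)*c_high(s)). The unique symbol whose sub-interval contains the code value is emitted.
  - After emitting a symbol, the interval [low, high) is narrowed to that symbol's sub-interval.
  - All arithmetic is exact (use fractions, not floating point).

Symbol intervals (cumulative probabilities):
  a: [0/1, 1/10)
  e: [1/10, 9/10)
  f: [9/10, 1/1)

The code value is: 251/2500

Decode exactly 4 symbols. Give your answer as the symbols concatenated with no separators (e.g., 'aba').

Answer: eaaa

Derivation:
Step 1: interval [0/1, 1/1), width = 1/1 - 0/1 = 1/1
  'a': [0/1 + 1/1*0/1, 0/1 + 1/1*1/10) = [0/1, 1/10)
  'e': [0/1 + 1/1*1/10, 0/1 + 1/1*9/10) = [1/10, 9/10) <- contains code 251/2500
  'f': [0/1 + 1/1*9/10, 0/1 + 1/1*1/1) = [9/10, 1/1)
  emit 'e', narrow to [1/10, 9/10)
Step 2: interval [1/10, 9/10), width = 9/10 - 1/10 = 4/5
  'a': [1/10 + 4/5*0/1, 1/10 + 4/5*1/10) = [1/10, 9/50) <- contains code 251/2500
  'e': [1/10 + 4/5*1/10, 1/10 + 4/5*9/10) = [9/50, 41/50)
  'f': [1/10 + 4/5*9/10, 1/10 + 4/5*1/1) = [41/50, 9/10)
  emit 'a', narrow to [1/10, 9/50)
Step 3: interval [1/10, 9/50), width = 9/50 - 1/10 = 2/25
  'a': [1/10 + 2/25*0/1, 1/10 + 2/25*1/10) = [1/10, 27/250) <- contains code 251/2500
  'e': [1/10 + 2/25*1/10, 1/10 + 2/25*9/10) = [27/250, 43/250)
  'f': [1/10 + 2/25*9/10, 1/10 + 2/25*1/1) = [43/250, 9/50)
  emit 'a', narrow to [1/10, 27/250)
Step 4: interval [1/10, 27/250), width = 27/250 - 1/10 = 1/125
  'a': [1/10 + 1/125*0/1, 1/10 + 1/125*1/10) = [1/10, 63/625) <- contains code 251/2500
  'e': [1/10 + 1/125*1/10, 1/10 + 1/125*9/10) = [63/625, 67/625)
  'f': [1/10 + 1/125*9/10, 1/10 + 1/125*1/1) = [67/625, 27/250)
  emit 'a', narrow to [1/10, 63/625)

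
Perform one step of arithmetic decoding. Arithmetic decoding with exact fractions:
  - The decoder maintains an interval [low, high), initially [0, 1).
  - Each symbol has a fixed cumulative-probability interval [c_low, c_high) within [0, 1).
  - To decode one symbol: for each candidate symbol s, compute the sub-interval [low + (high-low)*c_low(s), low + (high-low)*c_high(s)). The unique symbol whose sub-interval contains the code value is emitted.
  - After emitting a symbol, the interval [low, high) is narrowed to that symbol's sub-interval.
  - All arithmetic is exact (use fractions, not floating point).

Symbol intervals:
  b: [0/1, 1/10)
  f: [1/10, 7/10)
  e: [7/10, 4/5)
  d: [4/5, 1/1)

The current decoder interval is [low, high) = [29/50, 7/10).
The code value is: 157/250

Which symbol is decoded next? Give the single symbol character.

Answer: f

Derivation:
Interval width = high − low = 7/10 − 29/50 = 3/25
Scaled code = (code − low) / width = (157/250 − 29/50) / 3/25 = 2/5
  b: [0/1, 1/10) 
  f: [1/10, 7/10) ← scaled code falls here ✓
  e: [7/10, 4/5) 
  d: [4/5, 1/1) 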